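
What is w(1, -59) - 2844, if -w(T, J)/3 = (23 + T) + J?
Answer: -2739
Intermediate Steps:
w(T, J) = -69 - 3*J - 3*T (w(T, J) = -3*((23 + T) + J) = -3*(23 + J + T) = -69 - 3*J - 3*T)
w(1, -59) - 2844 = (-69 - 3*(-59) - 3*1) - 2844 = (-69 + 177 - 3) - 2844 = 105 - 2844 = -2739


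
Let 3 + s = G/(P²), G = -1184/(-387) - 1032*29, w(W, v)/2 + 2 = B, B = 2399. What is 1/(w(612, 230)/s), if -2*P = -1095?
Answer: -1438391833/2224524703950 ≈ -0.00064661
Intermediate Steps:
P = 1095/2 (P = -½*(-1095) = 1095/2 ≈ 547.50)
w(W, v) = 4794 (w(W, v) = -4 + 2*2399 = -4 + 4798 = 4794)
G = -11580952/387 (G = -1184*(-1/387) - 29928 = 1184/387 - 29928 = -11580952/387 ≈ -29925.)
s = -1438391833/464022675 (s = -3 - 11580952/(387*((1095/2)²)) = -3 - 11580952/(387*1199025/4) = -3 - 11580952/387*4/1199025 = -3 - 46323808/464022675 = -1438391833/464022675 ≈ -3.0998)
1/(w(612, 230)/s) = 1/(4794/(-1438391833/464022675)) = 1/(4794*(-464022675/1438391833)) = 1/(-2224524703950/1438391833) = -1438391833/2224524703950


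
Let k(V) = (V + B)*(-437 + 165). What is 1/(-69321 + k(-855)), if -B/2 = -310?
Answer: -1/5401 ≈ -0.00018515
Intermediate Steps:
B = 620 (B = -2*(-310) = 620)
k(V) = -168640 - 272*V (k(V) = (V + 620)*(-437 + 165) = (620 + V)*(-272) = -168640 - 272*V)
1/(-69321 + k(-855)) = 1/(-69321 + (-168640 - 272*(-855))) = 1/(-69321 + (-168640 + 232560)) = 1/(-69321 + 63920) = 1/(-5401) = -1/5401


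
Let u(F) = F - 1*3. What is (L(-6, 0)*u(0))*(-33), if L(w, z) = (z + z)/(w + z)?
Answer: 0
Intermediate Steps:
L(w, z) = 2*z/(w + z) (L(w, z) = (2*z)/(w + z) = 2*z/(w + z))
u(F) = -3 + F (u(F) = F - 3 = -3 + F)
(L(-6, 0)*u(0))*(-33) = ((2*0/(-6 + 0))*(-3 + 0))*(-33) = ((2*0/(-6))*(-3))*(-33) = ((2*0*(-⅙))*(-3))*(-33) = (0*(-3))*(-33) = 0*(-33) = 0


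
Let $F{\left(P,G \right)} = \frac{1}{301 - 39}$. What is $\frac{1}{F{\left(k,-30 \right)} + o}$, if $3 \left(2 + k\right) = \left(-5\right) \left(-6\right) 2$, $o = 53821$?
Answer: $\frac{262}{14101103} \approx 1.858 \cdot 10^{-5}$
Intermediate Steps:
$k = 18$ ($k = -2 + \frac{\left(-5\right) \left(-6\right) 2}{3} = -2 + \frac{30 \cdot 2}{3} = -2 + \frac{1}{3} \cdot 60 = -2 + 20 = 18$)
$F{\left(P,G \right)} = \frac{1}{262}$
$\frac{1}{F{\left(k,-30 \right)} + o} = \frac{1}{\frac{1}{262} + 53821} = \frac{1}{\frac{14101103}{262}} = \frac{262}{14101103}$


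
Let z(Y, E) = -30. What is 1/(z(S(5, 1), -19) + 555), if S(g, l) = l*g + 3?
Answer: 1/525 ≈ 0.0019048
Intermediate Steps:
S(g, l) = 3 + g*l (S(g, l) = g*l + 3 = 3 + g*l)
1/(z(S(5, 1), -19) + 555) = 1/(-30 + 555) = 1/525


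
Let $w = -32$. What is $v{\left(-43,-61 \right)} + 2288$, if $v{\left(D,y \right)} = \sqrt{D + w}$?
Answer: $2288 + 5 i \sqrt{3} \approx 2288.0 + 8.6602 i$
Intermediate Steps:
$v{\left(D,y \right)} = \sqrt{-32 + D}$ ($v{\left(D,y \right)} = \sqrt{D - 32} = \sqrt{-32 + D}$)
$v{\left(-43,-61 \right)} + 2288 = \sqrt{-32 - 43} + 2288 = \sqrt{-75} + 2288 = 5 i \sqrt{3} + 2288 = 2288 + 5 i \sqrt{3}$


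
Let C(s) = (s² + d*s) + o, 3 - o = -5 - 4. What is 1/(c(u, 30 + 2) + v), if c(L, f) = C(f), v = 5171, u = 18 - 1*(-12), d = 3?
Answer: 1/6303 ≈ 0.00015865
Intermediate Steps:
u = 30 (u = 18 + 12 = 30)
o = 12 (o = 3 - (-5 - 4) = 3 - 1*(-9) = 3 + 9 = 12)
C(s) = 12 + s² + 3*s (C(s) = (s² + 3*s) + 12 = 12 + s² + 3*s)
c(L, f) = 12 + f² + 3*f
1/(c(u, 30 + 2) + v) = 1/((12 + (30 + 2)² + 3*(30 + 2)) + 5171) = 1/((12 + 32² + 3*32) + 5171) = 1/((12 + 1024 + 96) + 5171) = 1/(1132 + 5171) = 1/6303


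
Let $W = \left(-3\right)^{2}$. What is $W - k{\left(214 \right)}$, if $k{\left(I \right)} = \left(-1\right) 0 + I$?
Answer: $-205$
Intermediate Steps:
$k{\left(I \right)} = I$ ($k{\left(I \right)} = 0 + I = I$)
$W = 9$
$W - k{\left(214 \right)} = 9 - 214 = -205$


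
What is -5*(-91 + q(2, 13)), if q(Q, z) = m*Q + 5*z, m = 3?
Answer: 100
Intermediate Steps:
q(Q, z) = 3*Q + 5*z
-5*(-91 + q(2, 13)) = -5*(-91 + (3*2 + 5*13)) = -5*(-91 + (6 + 65)) = -5*(-91 + 71) = -5*(-20) = 100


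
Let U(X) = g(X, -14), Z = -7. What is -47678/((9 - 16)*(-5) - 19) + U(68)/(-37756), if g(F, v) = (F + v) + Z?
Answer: -225016415/75512 ≈ -2979.9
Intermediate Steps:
g(F, v) = -7 + F + v (g(F, v) = (F + v) - 7 = -7 + F + v)
U(X) = -21 + X (U(X) = -7 + X - 14 = -21 + X)
-47678/((9 - 16)*(-5) - 19) + U(68)/(-37756) = -47678/((9 - 16)*(-5) - 19) + (-21 + 68)/(-37756) = -47678/(-7*(-5) - 19) + 47*(-1/37756) = -47678/(35 - 19) - 47/37756 = -47678/16 - 47/37756 = -47678*1/16 - 47/37756 = -23839/8 - 47/37756 = -225016415/75512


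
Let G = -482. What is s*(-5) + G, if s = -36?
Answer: -302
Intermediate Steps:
s*(-5) + G = -36*(-5) - 482 = 180 - 482 = -302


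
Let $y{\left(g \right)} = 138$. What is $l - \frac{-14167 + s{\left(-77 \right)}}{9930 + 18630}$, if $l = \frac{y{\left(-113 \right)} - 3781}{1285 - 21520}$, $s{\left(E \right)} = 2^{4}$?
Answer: $\frac{26025971}{38527440} \approx 0.67552$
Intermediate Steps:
$s{\left(E \right)} = 16$
$l = \frac{3643}{20235}$ ($l = \frac{138 - 3781}{1285 - 21520} = - \frac{3643}{-20235} = \left(-3643\right) \left(- \frac{1}{20235}\right) = \frac{3643}{20235} \approx 0.18003$)
$l - \frac{-14167 + s{\left(-77 \right)}}{9930 + 18630} = \frac{3643}{20235} - \frac{-14167 + 16}{9930 + 18630} = \frac{3643}{20235} - - \frac{14151}{28560} = \frac{3643}{20235} - \left(-14151\right) \frac{1}{28560} = \frac{3643}{20235} - - \frac{4717}{9520} = \frac{3643}{20235} + \frac{4717}{9520} = \frac{26025971}{38527440}$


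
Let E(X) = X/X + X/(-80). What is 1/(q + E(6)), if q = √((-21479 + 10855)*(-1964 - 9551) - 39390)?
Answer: -1480/195673550631 + 30400*√338770/195673550631 ≈ 9.0419e-5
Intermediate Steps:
E(X) = 1 - X/80 (E(X) = 1 + X*(-1/80) = 1 - X/80)
q = 19*√338770 (q = √(-10624*(-11515) - 39390) = √(122335360 - 39390) = √122295970 = 19*√338770 ≈ 11059.)
1/(q + E(6)) = 1/(19*√338770 + (1 - 1/80*6)) = 1/(19*√338770 + (1 - 3/40)) = 1/(19*√338770 + 37/40) = 1/(37/40 + 19*√338770)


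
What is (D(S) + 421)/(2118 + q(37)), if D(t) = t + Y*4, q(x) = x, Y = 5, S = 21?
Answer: 462/2155 ≈ 0.21439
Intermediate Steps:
D(t) = 20 + t (D(t) = t + 5*4 = t + 20 = 20 + t)
(D(S) + 421)/(2118 + q(37)) = ((20 + 21) + 421)/(2118 + 37) = (41 + 421)/2155 = 462*(1/2155) = 462/2155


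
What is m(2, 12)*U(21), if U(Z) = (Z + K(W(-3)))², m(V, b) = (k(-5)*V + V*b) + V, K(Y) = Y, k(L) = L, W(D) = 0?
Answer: 7056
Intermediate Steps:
m(V, b) = -4*V + V*b (m(V, b) = (-5*V + V*b) + V = -4*V + V*b)
U(Z) = Z² (U(Z) = (Z + 0)² = Z²)
m(2, 12)*U(21) = (2*(-4 + 12))*21² = (2*8)*441 = 16*441 = 7056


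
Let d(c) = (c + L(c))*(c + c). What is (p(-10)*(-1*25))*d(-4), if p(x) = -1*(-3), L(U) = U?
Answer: -4800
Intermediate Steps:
d(c) = 4*c² (d(c) = (c + c)*(c + c) = (2*c)*(2*c) = 4*c²)
p(x) = 3
(p(-10)*(-1*25))*d(-4) = (3*(-1*25))*(4*(-4)²) = (3*(-25))*(4*16) = -75*64 = -4800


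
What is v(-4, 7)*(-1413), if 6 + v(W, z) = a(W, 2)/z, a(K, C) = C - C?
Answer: 8478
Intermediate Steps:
a(K, C) = 0
v(W, z) = -6 (v(W, z) = -6 + 0/z = -6 + 0 = -6)
v(-4, 7)*(-1413) = -6*(-1413) = 8478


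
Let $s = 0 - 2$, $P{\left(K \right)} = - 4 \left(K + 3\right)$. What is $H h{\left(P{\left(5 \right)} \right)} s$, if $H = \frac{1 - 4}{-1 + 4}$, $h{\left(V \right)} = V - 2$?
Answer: $-68$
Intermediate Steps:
$P{\left(K \right)} = -12 - 4 K$ ($P{\left(K \right)} = - 4 \left(3 + K\right) = -12 - 4 K$)
$h{\left(V \right)} = -2 + V$
$s = -2$ ($s = 0 - 2 = -2$)
$H = -1$ ($H = - \frac{3}{3} = \left(-3\right) \frac{1}{3} = -1$)
$H h{\left(P{\left(5 \right)} \right)} s = - (-2 - 32) \left(-2\right) = \left(-1\right) \left(-34\right) \left(-2\right) = 34 \left(-2\right) = -68$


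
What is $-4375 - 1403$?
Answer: $-5778$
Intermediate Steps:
$-4375 - 1403 = -5778$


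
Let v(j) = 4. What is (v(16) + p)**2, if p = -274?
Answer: 72900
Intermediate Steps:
(v(16) + p)**2 = (4 - 274)**2 = (-270)**2 = 72900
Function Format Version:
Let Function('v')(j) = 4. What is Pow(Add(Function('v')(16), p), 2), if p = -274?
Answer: 72900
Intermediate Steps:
Pow(Add(Function('v')(16), p), 2) = Pow(Add(4, -274), 2) = Pow(-270, 2) = 72900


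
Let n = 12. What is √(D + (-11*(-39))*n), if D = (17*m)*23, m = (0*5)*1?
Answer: 6*√143 ≈ 71.750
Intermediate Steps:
m = 0 (m = 0*1 = 0)
D = 0 (D = (17*0)*23 = 0*23 = 0)
√(D + (-11*(-39))*n) = √(0 - 11*(-39)*12) = √(0 + 429*12) = √(0 + 5148) = √5148 = 6*√143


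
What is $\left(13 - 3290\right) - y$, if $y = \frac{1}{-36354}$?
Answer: $- \frac{119132057}{36354} \approx -3277.0$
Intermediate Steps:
$y = - \frac{1}{36354} \approx -2.7507 \cdot 10^{-5}$
$\left(13 - 3290\right) - y = \left(13 - 3290\right) - - \frac{1}{36354} = \left(13 - 3290\right) + \frac{1}{36354} = -3277 + \frac{1}{36354} = - \frac{119132057}{36354}$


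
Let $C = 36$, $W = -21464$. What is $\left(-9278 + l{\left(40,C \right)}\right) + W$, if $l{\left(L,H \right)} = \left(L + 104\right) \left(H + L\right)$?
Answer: $-19798$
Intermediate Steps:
$l{\left(L,H \right)} = \left(104 + L\right) \left(H + L\right)$
$\left(-9278 + l{\left(40,C \right)}\right) + W = \left(-9278 + \left(40^{2} + 104 \cdot 36 + 104 \cdot 40 + 36 \cdot 40\right)\right) - 21464 = \left(-9278 + \left(1600 + 3744 + 4160 + 1440\right)\right) - 21464 = \left(-9278 + 10944\right) - 21464 = 1666 - 21464 = -19798$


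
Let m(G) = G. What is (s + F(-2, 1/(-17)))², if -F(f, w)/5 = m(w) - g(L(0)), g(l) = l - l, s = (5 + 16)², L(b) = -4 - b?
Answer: 56280004/289 ≈ 1.9474e+5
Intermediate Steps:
s = 441 (s = 21² = 441)
g(l) = 0
F(f, w) = -5*w (F(f, w) = -5*(w - 1*0) = -5*(w + 0) = -5*w)
(s + F(-2, 1/(-17)))² = (441 - 5/(-17))² = (441 - 5*(-1/17))² = (441 + 5/17)² = (7502/17)² = 56280004/289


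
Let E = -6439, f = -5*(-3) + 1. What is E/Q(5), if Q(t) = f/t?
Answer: -32195/16 ≈ -2012.2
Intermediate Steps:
f = 16 (f = 15 + 1 = 16)
Q(t) = 16/t
E/Q(5) = -6439/(16/5) = -6439/(16*(⅕)) = -6439/16/5 = -6439*5/16 = -32195/16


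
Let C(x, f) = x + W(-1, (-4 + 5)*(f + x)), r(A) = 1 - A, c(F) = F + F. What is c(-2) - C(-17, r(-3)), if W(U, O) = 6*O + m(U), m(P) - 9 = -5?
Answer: 87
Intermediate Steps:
c(F) = 2*F
m(P) = 4 (m(P) = 9 - 5 = 4)
W(U, O) = 4 + 6*O (W(U, O) = 6*O + 4 = 4 + 6*O)
C(x, f) = 4 + 6*f + 7*x (C(x, f) = x + (4 + 6*((-4 + 5)*(f + x))) = x + (4 + 6*(1*(f + x))) = x + (4 + 6*(f + x)) = x + (4 + (6*f + 6*x)) = x + (4 + 6*f + 6*x) = 4 + 6*f + 7*x)
c(-2) - C(-17, r(-3)) = 2*(-2) - (4 + 6*(1 - 1*(-3)) + 7*(-17)) = -4 - (4 + 6*(1 + 3) - 119) = -4 - (4 + 6*4 - 119) = -4 - (4 + 24 - 119) = -4 - 1*(-91) = -4 + 91 = 87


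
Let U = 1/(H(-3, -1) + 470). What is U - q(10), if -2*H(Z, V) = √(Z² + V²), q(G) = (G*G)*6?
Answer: -53015212/88359 + √10/441795 ≈ -600.00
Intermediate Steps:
q(G) = 6*G² (q(G) = G²*6 = 6*G²)
H(Z, V) = -√(V² + Z²)/2 (H(Z, V) = -√(Z² + V²)/2 = -√(V² + Z²)/2)
U = 1/(470 - √10/2) (U = 1/(-√((-1)² + (-3)²)/2 + 470) = 1/(-√(1 + 9)/2 + 470) = 1/(-√10/2 + 470) = 1/(470 - √10/2) ≈ 0.0021348)
U - q(10) = (188/88359 + √10/441795) - 6*10² = (188/88359 + √10/441795) - 6*100 = (188/88359 + √10/441795) - 1*600 = (188/88359 + √10/441795) - 600 = -53015212/88359 + √10/441795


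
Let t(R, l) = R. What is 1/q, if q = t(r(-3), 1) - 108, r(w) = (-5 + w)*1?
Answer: -1/116 ≈ -0.0086207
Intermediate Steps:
r(w) = -5 + w
q = -116 (q = (-5 - 3) - 108 = -8 - 108 = -116)
1/q = 1/(-116) = -1/116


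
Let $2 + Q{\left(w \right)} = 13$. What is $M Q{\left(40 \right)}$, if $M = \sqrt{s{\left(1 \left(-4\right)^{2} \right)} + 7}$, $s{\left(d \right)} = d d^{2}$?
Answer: $11 \sqrt{4103} \approx 704.6$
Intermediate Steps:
$s{\left(d \right)} = d^{3}$
$Q{\left(w \right)} = 11$ ($Q{\left(w \right)} = -2 + 13 = 11$)
$M = \sqrt{4103}$ ($M = \sqrt{\left(1 \left(-4\right)^{2}\right)^{3} + 7} = \sqrt{\left(1 \cdot 16\right)^{3} + 7} = \sqrt{16^{3} + 7} = \sqrt{4096 + 7} = \sqrt{4103} \approx 64.055$)
$M Q{\left(40 \right)} = \sqrt{4103} \cdot 11 = 11 \sqrt{4103}$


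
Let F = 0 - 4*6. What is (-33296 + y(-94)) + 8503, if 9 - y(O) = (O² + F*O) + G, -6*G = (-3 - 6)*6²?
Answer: -35930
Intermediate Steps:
G = 54 (G = -(-3 - 6)*6²/6 = -(-3)*36/2 = -⅙*(-324) = 54)
F = -24 (F = 0 - 24 = -24)
y(O) = -45 - O² + 24*O (y(O) = 9 - ((O² - 24*O) + 54) = 9 - (54 + O² - 24*O) = 9 + (-54 - O² + 24*O) = -45 - O² + 24*O)
(-33296 + y(-94)) + 8503 = (-33296 + (-45 - 1*(-94)² + 24*(-94))) + 8503 = (-33296 + (-45 - 1*8836 - 2256)) + 8503 = (-33296 + (-45 - 8836 - 2256)) + 8503 = (-33296 - 11137) + 8503 = -44433 + 8503 = -35930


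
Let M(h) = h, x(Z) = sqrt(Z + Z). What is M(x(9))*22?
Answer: 66*sqrt(2) ≈ 93.338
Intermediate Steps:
x(Z) = sqrt(2)*sqrt(Z) (x(Z) = sqrt(2*Z) = sqrt(2)*sqrt(Z))
M(x(9))*22 = (sqrt(2)*sqrt(9))*22 = (sqrt(2)*3)*22 = (3*sqrt(2))*22 = 66*sqrt(2)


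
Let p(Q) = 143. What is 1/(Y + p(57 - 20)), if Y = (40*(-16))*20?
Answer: -1/12657 ≈ -7.9008e-5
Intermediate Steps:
Y = -12800 (Y = -640*20 = -12800)
1/(Y + p(57 - 20)) = 1/(-12800 + 143) = 1/(-12657) = -1/12657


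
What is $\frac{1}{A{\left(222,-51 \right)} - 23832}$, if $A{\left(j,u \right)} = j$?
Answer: $- \frac{1}{23610} \approx -4.2355 \cdot 10^{-5}$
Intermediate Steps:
$\frac{1}{A{\left(222,-51 \right)} - 23832} = \frac{1}{222 - 23832} = \frac{1}{-23610} = - \frac{1}{23610}$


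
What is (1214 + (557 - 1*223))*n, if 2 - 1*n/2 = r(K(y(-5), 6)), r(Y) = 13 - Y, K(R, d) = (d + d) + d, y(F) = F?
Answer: 21672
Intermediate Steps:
K(R, d) = 3*d (K(R, d) = 2*d + d = 3*d)
n = 14 (n = 4 - 2*(13 - 3*6) = 4 - 2*(13 - 1*18) = 4 - 2*(13 - 18) = 4 - 2*(-5) = 4 + 10 = 14)
(1214 + (557 - 1*223))*n = (1214 + (557 - 1*223))*14 = (1214 + (557 - 223))*14 = (1214 + 334)*14 = 1548*14 = 21672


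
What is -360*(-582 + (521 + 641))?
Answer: -208800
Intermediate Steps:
-360*(-582 + (521 + 641)) = -360*(-582 + 1162) = -360*580 = -208800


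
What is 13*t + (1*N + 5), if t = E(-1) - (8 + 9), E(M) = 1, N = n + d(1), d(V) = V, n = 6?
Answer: -196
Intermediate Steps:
N = 7 (N = 6 + 1 = 7)
t = -16 (t = 1 - (8 + 9) = 1 - 1*17 = 1 - 17 = -16)
13*t + (1*N + 5) = 13*(-16) + (1*7 + 5) = -208 + (7 + 5) = -208 + 12 = -196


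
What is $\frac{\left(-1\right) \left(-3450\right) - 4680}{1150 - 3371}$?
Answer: $\frac{1230}{2221} \approx 0.5538$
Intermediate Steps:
$\frac{\left(-1\right) \left(-3450\right) - 4680}{1150 - 3371} = \frac{3450 - 4680}{-2221} = \left(-1230\right) \left(- \frac{1}{2221}\right) = \frac{1230}{2221}$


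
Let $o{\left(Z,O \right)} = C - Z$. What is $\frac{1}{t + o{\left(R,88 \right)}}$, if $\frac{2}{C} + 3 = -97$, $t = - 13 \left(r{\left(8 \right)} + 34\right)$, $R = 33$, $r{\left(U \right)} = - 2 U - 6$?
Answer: $- \frac{50}{9451} \approx -0.0052904$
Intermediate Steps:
$r{\left(U \right)} = -6 - 2 U$
$t = -156$ ($t = - 13 \left(\left(-6 - 16\right) + 34\right) = - 13 \left(-22 + 34\right) = \left(-13\right) 12 = -156$)
$C = - \frac{1}{50}$ ($C = \frac{2}{-3 - 97} = \frac{2}{-100} = 2 \left(- \frac{1}{100}\right) = - \frac{1}{50} \approx -0.02$)
$o{\left(Z,O \right)} = - \frac{1}{50} - Z$
$\frac{1}{t + o{\left(R,88 \right)}} = \frac{1}{-156 - \frac{1651}{50}} = \frac{1}{- \frac{9451}{50}} = - \frac{50}{9451}$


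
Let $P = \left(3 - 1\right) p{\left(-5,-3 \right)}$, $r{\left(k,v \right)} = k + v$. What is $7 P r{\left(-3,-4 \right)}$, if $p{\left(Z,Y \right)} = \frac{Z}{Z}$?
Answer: $-98$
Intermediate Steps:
$p{\left(Z,Y \right)} = 1$
$P = 2$ ($P = \left(3 - 1\right) 1 = 2 \cdot 1 = 2$)
$7 P r{\left(-3,-4 \right)} = 7 \cdot 2 \left(-3 - 4\right) = 14 \left(-7\right) = -98$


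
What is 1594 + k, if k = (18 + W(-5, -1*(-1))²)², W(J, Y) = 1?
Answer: 1955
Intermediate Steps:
k = 361 (k = (18 + 1²)² = (18 + 1)² = 19² = 361)
1594 + k = 1594 + 361 = 1955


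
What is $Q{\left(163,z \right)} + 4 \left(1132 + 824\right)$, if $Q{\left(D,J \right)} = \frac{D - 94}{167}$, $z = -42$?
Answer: $\frac{1306677}{167} \approx 7824.4$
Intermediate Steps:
$Q{\left(D,J \right)} = - \frac{94}{167} + \frac{D}{167}$ ($Q{\left(D,J \right)} = \left(D - 94\right) \frac{1}{167} = \left(-94 + D\right) \frac{1}{167} = - \frac{94}{167} + \frac{D}{167}$)
$Q{\left(163,z \right)} + 4 \left(1132 + 824\right) = \left(- \frac{94}{167} + \frac{1}{167} \cdot 163\right) + 4 \left(1132 + 824\right) = \left(- \frac{94}{167} + \frac{163}{167}\right) + 4 \cdot 1956 = \frac{69}{167} + 7824 = \frac{1306677}{167}$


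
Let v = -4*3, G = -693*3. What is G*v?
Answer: 24948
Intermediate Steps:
G = -2079
v = -12
G*v = -2079*(-12) = 24948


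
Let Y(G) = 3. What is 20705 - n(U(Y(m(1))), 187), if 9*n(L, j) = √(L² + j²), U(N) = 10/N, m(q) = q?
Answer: 20705 - √314821/27 ≈ 20684.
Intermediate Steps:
n(L, j) = √(L² + j²)/9
20705 - n(U(Y(m(1))), 187) = 20705 - √((10/3)² + 187²)/9 = 20705 - √((10*(⅓))² + 34969)/9 = 20705 - √((10/3)² + 34969)/9 = 20705 - √(100/9 + 34969)/9 = 20705 - √(314821/9)/9 = 20705 - √314821/3/9 = 20705 - √314821/27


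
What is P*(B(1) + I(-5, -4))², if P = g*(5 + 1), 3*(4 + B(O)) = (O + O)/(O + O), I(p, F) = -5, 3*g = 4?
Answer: 5408/9 ≈ 600.89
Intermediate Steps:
g = 4/3 (g = (⅓)*4 = 4/3 ≈ 1.3333)
B(O) = -11/3 (B(O) = -4 + ((O + O)/(O + O))/3 = -4 + ((2*O)/((2*O)))/3 = -4 + ((2*O)*(1/(2*O)))/3 = -4 + (⅓)*1 = -4 + ⅓ = -11/3)
P = 8 (P = 4*(5 + 1)/3 = (4/3)*6 = 8)
P*(B(1) + I(-5, -4))² = 8*(-11/3 - 5)² = 8*(-26/3)² = 8*(676/9) = 5408/9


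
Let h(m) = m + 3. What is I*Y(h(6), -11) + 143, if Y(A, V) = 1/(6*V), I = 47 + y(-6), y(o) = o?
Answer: 9397/66 ≈ 142.38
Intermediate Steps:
h(m) = 3 + m
I = 41 (I = 47 - 6 = 41)
Y(A, V) = 1/(6*V)
I*Y(h(6), -11) + 143 = 41*((⅙)/(-11)) + 143 = 41*((⅙)*(-1/11)) + 143 = 41*(-1/66) + 143 = -41/66 + 143 = 9397/66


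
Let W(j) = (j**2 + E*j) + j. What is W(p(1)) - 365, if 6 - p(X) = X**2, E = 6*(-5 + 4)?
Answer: -365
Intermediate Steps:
E = -6 (E = 6*(-1) = -6)
p(X) = 6 - X**2
W(j) = j**2 - 5*j (W(j) = (j**2 - 6*j) + j = j**2 - 5*j)
W(p(1)) - 365 = (6 - 1*1**2)*(-5 + (6 - 1*1**2)) - 365 = (6 - 1*1)*(-5 + (6 - 1*1)) - 365 = (6 - 1)*(-5 + (6 - 1)) - 365 = 5*(-5 + 5) - 365 = 5*0 - 365 = 0 - 365 = -365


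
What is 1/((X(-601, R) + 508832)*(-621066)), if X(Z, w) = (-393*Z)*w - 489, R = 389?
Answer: -1/57378685389720 ≈ -1.7428e-14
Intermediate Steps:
X(Z, w) = -489 - 393*Z*w (X(Z, w) = -393*Z*w - 489 = -489 - 393*Z*w)
1/((X(-601, R) + 508832)*(-621066)) = 1/(((-489 - 393*(-601)*389) + 508832)*(-621066)) = -1/621066/((-489 + 91879077) + 508832) = -1/621066/(91878588 + 508832) = -1/621066/92387420 = (1/92387420)*(-1/621066) = -1/57378685389720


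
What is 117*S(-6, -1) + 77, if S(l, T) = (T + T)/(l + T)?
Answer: 773/7 ≈ 110.43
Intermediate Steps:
S(l, T) = 2*T/(T + l) (S(l, T) = (2*T)/(T + l) = 2*T/(T + l))
117*S(-6, -1) + 77 = 117*(2*(-1)/(-1 - 6)) + 77 = 117*(2*(-1)/(-7)) + 77 = 117*(2*(-1)*(-⅐)) + 77 = 117*(2/7) + 77 = 234/7 + 77 = 773/7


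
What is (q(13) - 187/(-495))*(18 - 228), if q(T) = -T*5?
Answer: 40712/3 ≈ 13571.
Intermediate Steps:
q(T) = -5*T
(q(13) - 187/(-495))*(18 - 228) = (-5*13 - 187/(-495))*(18 - 228) = (-65 - 187*(-1/495))*(-210) = (-65 + 17/45)*(-210) = -2908/45*(-210) = 40712/3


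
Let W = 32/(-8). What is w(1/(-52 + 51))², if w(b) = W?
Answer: 16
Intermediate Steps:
W = -4 (W = 32*(-⅛) = -4)
w(b) = -4
w(1/(-52 + 51))² = (-4)² = 16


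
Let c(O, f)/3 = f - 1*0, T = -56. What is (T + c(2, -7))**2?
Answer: 5929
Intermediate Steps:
c(O, f) = 3*f (c(O, f) = 3*(f - 1*0) = 3*(f + 0) = 3*f)
(T + c(2, -7))**2 = (-56 + 3*(-7))**2 = (-56 - 21)**2 = (-77)**2 = 5929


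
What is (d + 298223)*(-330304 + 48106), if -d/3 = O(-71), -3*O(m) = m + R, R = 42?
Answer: -84149750412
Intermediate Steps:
O(m) = -14 - m/3 (O(m) = -(m + 42)/3 = -(42 + m)/3 = -14 - m/3)
d = -29 (d = -3*(-14 - ⅓*(-71)) = -3*(-14 + 71/3) = -3*29/3 = -29)
(d + 298223)*(-330304 + 48106) = (-29 + 298223)*(-330304 + 48106) = 298194*(-282198) = -84149750412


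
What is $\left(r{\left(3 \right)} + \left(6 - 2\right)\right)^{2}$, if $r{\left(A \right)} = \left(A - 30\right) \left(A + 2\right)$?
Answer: $17161$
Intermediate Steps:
$r{\left(A \right)} = \left(-30 + A\right) \left(2 + A\right)$ ($r{\left(A \right)} = \left(A - 30\right) \left(2 + A\right) = \left(-30 + A\right) \left(2 + A\right)$)
$\left(r{\left(3 \right)} + \left(6 - 2\right)\right)^{2} = \left(\left(-60 + 3^{2} - 84\right) + \left(6 - 2\right)\right)^{2} = \left(\left(-60 + 9 - 84\right) + 4\right)^{2} = \left(-135 + 4\right)^{2} = \left(-131\right)^{2} = 17161$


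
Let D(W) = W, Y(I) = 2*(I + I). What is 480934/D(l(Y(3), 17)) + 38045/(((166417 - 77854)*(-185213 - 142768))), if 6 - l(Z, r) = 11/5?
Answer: 69848404529162155/551892644757 ≈ 1.2656e+5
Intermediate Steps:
Y(I) = 4*I (Y(I) = 2*(2*I) = 4*I)
l(Z, r) = 19/5 (l(Z, r) = 6 - 11/5 = 19/5)
480934/D(l(Y(3), 17)) + 38045/(((166417 - 77854)*(-185213 - 142768))) = 480934/(19/5) + 38045/(((166417 - 77854)*(-185213 - 142768))) = 480934*(5/19) + 38045/((88563*(-327981))) = 2404670/19 + 38045/(-29046981303) = 2404670/19 + 38045*(-1/29046981303) = 2404670/19 - 38045/29046981303 = 69848404529162155/551892644757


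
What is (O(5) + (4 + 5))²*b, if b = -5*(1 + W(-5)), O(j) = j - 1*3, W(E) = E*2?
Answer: 5445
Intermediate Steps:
W(E) = 2*E
O(j) = -3 + j (O(j) = j - 3 = -3 + j)
b = 45 (b = -5*(1 + 2*(-5)) = -5*(1 - 10) = -5*(-9) = 45)
(O(5) + (4 + 5))²*b = ((-3 + 5) + (4 + 5))²*45 = (2 + 9)²*45 = 11²*45 = 121*45 = 5445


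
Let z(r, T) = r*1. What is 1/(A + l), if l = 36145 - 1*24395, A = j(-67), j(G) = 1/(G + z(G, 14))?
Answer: 134/1574499 ≈ 8.5106e-5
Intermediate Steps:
z(r, T) = r
j(G) = 1/(2*G) (j(G) = 1/(G + G) = 1/(2*G))
A = -1/134 (A = (1/2)/(-67) = (1/2)*(-1/67) = -1/134 ≈ -0.0074627)
l = 11750 (l = 36145 - 24395 = 11750)
1/(A + l) = 1/(-1/134 + 11750) = 1/(1574499/134) = 134/1574499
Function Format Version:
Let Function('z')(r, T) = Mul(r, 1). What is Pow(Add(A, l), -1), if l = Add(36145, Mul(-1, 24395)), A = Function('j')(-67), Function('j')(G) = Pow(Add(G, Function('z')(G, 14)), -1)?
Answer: Rational(134, 1574499) ≈ 8.5106e-5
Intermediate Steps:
Function('z')(r, T) = r
Function('j')(G) = Mul(Rational(1, 2), Pow(G, -1)) (Function('j')(G) = Pow(Add(G, G), -1) = Pow(Mul(2, G), -1) = Mul(Rational(1, 2), Pow(G, -1)))
A = Rational(-1, 134) (A = Mul(Rational(1, 2), Pow(-67, -1)) = Mul(Rational(1, 2), Rational(-1, 67)) = Rational(-1, 134) ≈ -0.0074627)
l = 11750 (l = Add(36145, -24395) = 11750)
Pow(Add(A, l), -1) = Pow(Add(Rational(-1, 134), 11750), -1) = Pow(Rational(1574499, 134), -1) = Rational(134, 1574499)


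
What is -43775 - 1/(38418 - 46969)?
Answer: -374320024/8551 ≈ -43775.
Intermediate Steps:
-43775 - 1/(38418 - 46969) = -43775 - 1/(-8551) = -43775 - 1*(-1/8551) = -43775 + 1/8551 = -374320024/8551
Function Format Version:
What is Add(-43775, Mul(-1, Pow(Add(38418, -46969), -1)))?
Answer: Rational(-374320024, 8551) ≈ -43775.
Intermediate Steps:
Add(-43775, Mul(-1, Pow(Add(38418, -46969), -1))) = Add(-43775, Mul(-1, Pow(-8551, -1))) = Add(-43775, Mul(-1, Rational(-1, 8551))) = Add(-43775, Rational(1, 8551)) = Rational(-374320024, 8551)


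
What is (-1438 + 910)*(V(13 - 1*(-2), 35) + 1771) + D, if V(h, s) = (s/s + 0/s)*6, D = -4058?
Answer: -942314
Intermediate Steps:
V(h, s) = 6 (V(h, s) = (1 + 0)*6 = 1*6 = 6)
(-1438 + 910)*(V(13 - 1*(-2), 35) + 1771) + D = (-1438 + 910)*(6 + 1771) - 4058 = -528*1777 - 4058 = -938256 - 4058 = -942314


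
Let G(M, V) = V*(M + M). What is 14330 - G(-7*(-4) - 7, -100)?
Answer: 18530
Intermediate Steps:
G(M, V) = 2*M*V (G(M, V) = V*(2*M) = 2*M*V)
14330 - G(-7*(-4) - 7, -100) = 14330 - 2*(-7*(-4) - 7)*(-100) = 14330 - 2*(28 - 7)*(-100) = 14330 - 2*21*(-100) = 14330 - 1*(-4200) = 14330 + 4200 = 18530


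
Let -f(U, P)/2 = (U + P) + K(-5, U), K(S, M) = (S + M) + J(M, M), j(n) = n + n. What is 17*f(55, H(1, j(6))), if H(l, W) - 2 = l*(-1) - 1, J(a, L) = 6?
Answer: -3774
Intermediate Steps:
j(n) = 2*n
K(S, M) = 6 + M + S (K(S, M) = (S + M) + 6 = (M + S) + 6 = 6 + M + S)
H(l, W) = 1 - l (H(l, W) = 2 + (l*(-1) - 1) = 2 + (-l - 1) = 2 + (-1 - l) = 1 - l)
f(U, P) = -2 - 4*U - 2*P (f(U, P) = -2*((U + P) + (6 + U - 5)) = -2*((P + U) + (1 + U)) = -2*(1 + P + 2*U) = -2 - 4*U - 2*P)
17*f(55, H(1, j(6))) = 17*(-2 - 4*55 - 2*(1 - 1*1)) = 17*(-2 - 220 - 2*(1 - 1)) = 17*(-2 - 220 - 2*0) = 17*(-2 - 220 + 0) = 17*(-222) = -3774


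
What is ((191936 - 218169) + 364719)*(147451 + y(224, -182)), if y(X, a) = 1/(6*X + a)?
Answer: 28997767796309/581 ≈ 4.9910e+10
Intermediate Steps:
y(X, a) = 1/(a + 6*X)
((191936 - 218169) + 364719)*(147451 + y(224, -182)) = ((191936 - 218169) + 364719)*(147451 + 1/(-182 + 6*224)) = (-26233 + 364719)*(147451 + 1/(-182 + 1344)) = 338486*(147451 + 1/1162) = 338486*(171338063/1162) = 28997767796309/581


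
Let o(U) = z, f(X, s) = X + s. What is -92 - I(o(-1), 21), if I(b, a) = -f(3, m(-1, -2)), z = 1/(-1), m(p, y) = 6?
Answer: -83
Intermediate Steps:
z = -1
o(U) = -1
I(b, a) = -9 (I(b, a) = -(3 + 6) = -1*9 = -9)
-92 - I(o(-1), 21) = -92 - 1*(-9) = -92 + 9 = -83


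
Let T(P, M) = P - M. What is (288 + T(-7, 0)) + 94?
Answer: 375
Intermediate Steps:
(288 + T(-7, 0)) + 94 = (288 + (-7 - 1*0)) + 94 = (288 + (-7 + 0)) + 94 = (288 - 7) + 94 = 281 + 94 = 375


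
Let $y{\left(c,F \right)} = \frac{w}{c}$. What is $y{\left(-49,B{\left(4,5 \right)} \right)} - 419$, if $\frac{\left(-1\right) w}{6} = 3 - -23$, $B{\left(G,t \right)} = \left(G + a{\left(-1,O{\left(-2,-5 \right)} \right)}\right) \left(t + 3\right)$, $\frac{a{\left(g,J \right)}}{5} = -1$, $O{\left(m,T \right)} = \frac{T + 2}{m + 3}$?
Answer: $- \frac{20375}{49} \approx -415.82$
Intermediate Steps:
$O{\left(m,T \right)} = \frac{2 + T}{3 + m}$
$a{\left(g,J \right)} = -5$ ($a{\left(g,J \right)} = 5 \left(-1\right) = -5$)
$B{\left(G,t \right)} = \left(-5 + G\right) \left(3 + t\right)$ ($B{\left(G,t \right)} = \left(G - 5\right) \left(t + 3\right) = \left(-5 + G\right) \left(3 + t\right)$)
$w = -156$ ($w = - 6 \left(3 - -23\right) = - 6 \left(3 + 23\right) = \left(-6\right) 26 = -156$)
$y{\left(c,F \right)} = - \frac{156}{c}$
$y{\left(-49,B{\left(4,5 \right)} \right)} - 419 = - \frac{156}{-49} - 419 = \left(-156\right) \left(- \frac{1}{49}\right) - 419 = \frac{156}{49} - 419 = - \frac{20375}{49}$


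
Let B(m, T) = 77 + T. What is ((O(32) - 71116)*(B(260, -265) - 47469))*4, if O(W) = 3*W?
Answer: 13538400560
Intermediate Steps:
((O(32) - 71116)*(B(260, -265) - 47469))*4 = ((3*32 - 71116)*((77 - 265) - 47469))*4 = ((96 - 71116)*(-188 - 47469))*4 = -71020*(-47657)*4 = 3384600140*4 = 13538400560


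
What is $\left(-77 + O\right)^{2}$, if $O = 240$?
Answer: $26569$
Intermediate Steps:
$\left(-77 + O\right)^{2} = \left(-77 + 240\right)^{2} = 163^{2} = 26569$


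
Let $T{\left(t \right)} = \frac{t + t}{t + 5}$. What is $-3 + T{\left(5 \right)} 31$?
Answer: $28$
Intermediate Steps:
$T{\left(t \right)} = \frac{2 t}{5 + t}$
$-3 + T{\left(5 \right)} 31 = -3 + 2 \cdot 5 \frac{1}{5 + 5} \cdot 31 = -3 + 2 \cdot 5 \cdot \frac{1}{10} \cdot 31 = -3 + 1 \cdot 31 = -3 + 31 = 28$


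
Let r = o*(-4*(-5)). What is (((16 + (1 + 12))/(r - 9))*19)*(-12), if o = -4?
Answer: 6612/89 ≈ 74.292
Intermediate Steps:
r = -80 (r = -(-16)*(-5) = -4*20 = -80)
(((16 + (1 + 12))/(r - 9))*19)*(-12) = (((16 + (1 + 12))/(-80 - 9))*19)*(-12) = (((16 + 13)/(-89))*19)*(-12) = ((29*(-1/89))*19)*(-12) = -29/89*19*(-12) = -551/89*(-12) = 6612/89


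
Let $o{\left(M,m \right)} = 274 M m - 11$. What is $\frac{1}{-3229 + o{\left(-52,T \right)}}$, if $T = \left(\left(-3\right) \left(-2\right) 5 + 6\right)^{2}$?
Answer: $- \frac{1}{18468648} \approx -5.4146 \cdot 10^{-8}$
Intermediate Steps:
$T = 1296$ ($T = \left(6 \cdot 5 + 6\right)^{2} = \left(30 + 6\right)^{2} = 36^{2} = 1296$)
$o{\left(M,m \right)} = -11 + 274 M m$ ($o{\left(M,m \right)} = 274 M m - 11 = -11 + 274 M m$)
$\frac{1}{-3229 + o{\left(-52,T \right)}} = \frac{1}{-3229 + \left(-11 + 274 \left(-52\right) 1296\right)} = \frac{1}{-3229 - 18465419} = \frac{1}{-18468648} = - \frac{1}{18468648}$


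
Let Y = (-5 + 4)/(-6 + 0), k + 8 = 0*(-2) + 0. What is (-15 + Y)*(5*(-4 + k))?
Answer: 890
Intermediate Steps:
k = -8 (k = -8 + (0*(-2) + 0) = -8 + (0 + 0) = -8 + 0 = -8)
Y = ⅙ (Y = -1/(-6) = -1*(-⅙) = ⅙ ≈ 0.16667)
(-15 + Y)*(5*(-4 + k)) = (-15 + ⅙)*(5*(-4 - 8)) = -445*(-12)/6 = -89/6*(-60) = 890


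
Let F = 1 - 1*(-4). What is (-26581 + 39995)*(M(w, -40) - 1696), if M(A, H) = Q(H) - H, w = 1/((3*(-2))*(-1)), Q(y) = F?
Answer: -22146514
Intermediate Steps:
F = 5 (F = 1 + 4 = 5)
Q(y) = 5
w = 1/6 (w = 1/(-6*(-1)) = 1/6 ≈ 0.16667)
M(A, H) = 5 - H
(-26581 + 39995)*(M(w, -40) - 1696) = (-26581 + 39995)*((5 - 1*(-40)) - 1696) = 13414*((5 + 40) - 1696) = 13414*(45 - 1696) = 13414*(-1651) = -22146514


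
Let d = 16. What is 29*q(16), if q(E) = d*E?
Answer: 7424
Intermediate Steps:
q(E) = 16*E
29*q(16) = 29*(16*16) = 29*256 = 7424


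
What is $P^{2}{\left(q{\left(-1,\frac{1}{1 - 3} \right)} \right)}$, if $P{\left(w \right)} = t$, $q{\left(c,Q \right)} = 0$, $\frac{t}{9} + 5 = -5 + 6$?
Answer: $1296$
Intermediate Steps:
$t = -36$ ($t = -45 + 9 \left(-5 + 6\right) = -45 + 9 \cdot 1 = -45 + 9 = -36$)
$P{\left(w \right)} = -36$
$P^{2}{\left(q{\left(-1,\frac{1}{1 - 3} \right)} \right)} = \left(-36\right)^{2} = 1296$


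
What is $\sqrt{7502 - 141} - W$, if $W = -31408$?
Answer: $31408 + \sqrt{7361} \approx 31494.0$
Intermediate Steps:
$\sqrt{7502 - 141} - W = \sqrt{7502 - 141} - -31408 = \sqrt{7361} + 31408 = 31408 + \sqrt{7361}$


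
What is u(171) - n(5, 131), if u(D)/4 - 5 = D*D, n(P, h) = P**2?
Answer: 116959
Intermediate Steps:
u(D) = 20 + 4*D**2 (u(D) = 20 + 4*(D*D) = 20 + 4*D**2)
u(171) - n(5, 131) = (20 + 4*171**2) - 1*5**2 = (20 + 4*29241) - 1*25 = (20 + 116964) - 25 = 116984 - 25 = 116959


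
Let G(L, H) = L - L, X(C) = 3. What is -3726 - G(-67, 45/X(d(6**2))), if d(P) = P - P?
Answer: -3726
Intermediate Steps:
d(P) = 0
G(L, H) = 0
-3726 - G(-67, 45/X(d(6**2))) = -3726 - 1*0 = -3726 + 0 = -3726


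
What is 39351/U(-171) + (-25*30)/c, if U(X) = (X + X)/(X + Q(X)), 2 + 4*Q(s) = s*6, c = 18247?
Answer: 51219979636/1040079 ≈ 49246.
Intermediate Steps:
Q(s) = -1/2 + 3*s/2 (Q(s) = -1/2 + (s*6)/4 = -1/2 + (6*s)/4 = -1/2 + 3*s/2)
U(X) = 2*X/(-1/2 + 5*X/2) (U(X) = (X + X)/(X + (-1/2 + 3*X/2)) = (2*X)/(-1/2 + 5*X/2) = 2*X/(-1/2 + 5*X/2))
39351/U(-171) + (-25*30)/c = 39351/((4*(-171)/(-1 + 5*(-171)))) - 25*30/18247 = 39351/((4*(-171)/(-1 - 855))) - 750*1/18247 = 39351/((4*(-171)/(-856))) - 750/18247 = 39351/((4*(-171)*(-1/856))) - 750/18247 = 39351/(171/214) - 750/18247 = 39351*(214/171) - 750/18247 = 2807038/57 - 750/18247 = 51219979636/1040079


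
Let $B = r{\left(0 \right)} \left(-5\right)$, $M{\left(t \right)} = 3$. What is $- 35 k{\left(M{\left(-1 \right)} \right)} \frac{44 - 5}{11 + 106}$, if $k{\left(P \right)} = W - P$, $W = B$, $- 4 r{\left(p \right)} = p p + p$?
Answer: $35$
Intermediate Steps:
$r{\left(p \right)} = - \frac{p}{4} - \frac{p^{2}}{4}$ ($r{\left(p \right)} = - \frac{p p + p}{4} = - \frac{p^{2} + p}{4} = - \frac{p + p^{2}}{4} = - \frac{p}{4} - \frac{p^{2}}{4}$)
$B = 0$ ($B = \left(- \frac{1}{4}\right) 0 \left(1 + 0\right) \left(-5\right) = \left(- \frac{1}{4}\right) 0 \cdot 1 \left(-5\right) = 0 \left(-5\right) = 0$)
$W = 0$
$k{\left(P \right)} = - P$ ($k{\left(P \right)} = 0 - P = - P$)
$- 35 k{\left(M{\left(-1 \right)} \right)} \frac{44 - 5}{11 + 106} = - 35 \left(\left(-1\right) 3\right) \frac{44 - 5}{11 + 106} = \left(-35\right) \left(-3\right) \frac{39}{117} = 105 \cdot 39 \cdot \frac{1}{117} = 105 \cdot \frac{1}{3} = 35$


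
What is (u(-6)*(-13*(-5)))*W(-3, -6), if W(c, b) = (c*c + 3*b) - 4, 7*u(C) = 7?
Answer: -845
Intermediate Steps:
u(C) = 1 (u(C) = (1/7)*7 = 1)
W(c, b) = -4 + c**2 + 3*b (W(c, b) = (c**2 + 3*b) - 4 = -4 + c**2 + 3*b)
(u(-6)*(-13*(-5)))*W(-3, -6) = (1*(-13*(-5)))*(-4 + (-3)**2 + 3*(-6)) = (1*65)*(-4 + 9 - 18) = 65*(-13) = -845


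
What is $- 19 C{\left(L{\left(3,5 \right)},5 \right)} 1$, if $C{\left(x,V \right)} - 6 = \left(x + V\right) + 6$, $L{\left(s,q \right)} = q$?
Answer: $-418$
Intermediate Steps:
$C{\left(x,V \right)} = 12 + V + x$ ($C{\left(x,V \right)} = 6 + \left(\left(x + V\right) + 6\right) = 6 + \left(\left(V + x\right) + 6\right) = 6 + \left(6 + V + x\right) = 12 + V + x$)
$- 19 C{\left(L{\left(3,5 \right)},5 \right)} 1 = - 19 \left(12 + 5 + 5\right) 1 = \left(-19\right) 22 \cdot 1 = \left(-418\right) 1 = -418$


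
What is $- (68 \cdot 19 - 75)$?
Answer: $-1217$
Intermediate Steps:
$- (68 \cdot 19 - 75) = - (1292 - 75) = \left(-1\right) 1217 = -1217$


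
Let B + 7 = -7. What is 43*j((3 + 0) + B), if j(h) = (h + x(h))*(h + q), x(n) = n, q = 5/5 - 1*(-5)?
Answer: 4730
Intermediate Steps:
B = -14 (B = -7 - 7 = -14)
q = 6 (q = 5*(1/5) + 5 = 1 + 5 = 6)
j(h) = 2*h*(6 + h) (j(h) = (h + h)*(h + 6) = (2*h)*(6 + h) = 2*h*(6 + h))
43*j((3 + 0) + B) = 43*(2*((3 + 0) - 14)*(6 + ((3 + 0) - 14))) = 43*(2*(3 - 14)*(6 + (3 - 14))) = 43*(2*(-11)*(6 - 11)) = 43*(2*(-11)*(-5)) = 43*110 = 4730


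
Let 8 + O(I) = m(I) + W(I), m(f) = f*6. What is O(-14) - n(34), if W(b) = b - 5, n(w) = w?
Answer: -145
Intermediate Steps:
m(f) = 6*f
W(b) = -5 + b
O(I) = -13 + 7*I (O(I) = -8 + (6*I + (-5 + I)) = -8 + (-5 + 7*I) = -13 + 7*I)
O(-14) - n(34) = (-13 + 7*(-14)) - 1*34 = (-13 - 98) - 34 = -111 - 34 = -145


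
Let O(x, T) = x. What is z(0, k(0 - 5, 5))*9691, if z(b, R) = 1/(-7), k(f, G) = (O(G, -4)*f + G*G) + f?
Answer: -9691/7 ≈ -1384.4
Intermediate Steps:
k(f, G) = f + G**2 + G*f (k(f, G) = (G*f + G*G) + f = (G*f + G**2) + f = (G**2 + G*f) + f = f + G**2 + G*f)
z(b, R) = -1/7
z(0, k(0 - 5, 5))*9691 = -1/7*9691 = -9691/7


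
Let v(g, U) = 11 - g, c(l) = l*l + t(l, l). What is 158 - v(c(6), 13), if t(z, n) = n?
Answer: 189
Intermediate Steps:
c(l) = l + l² (c(l) = l*l + l = l² + l = l + l²)
158 - v(c(6), 13) = 158 - (11 - 6*(1 + 6)) = 158 - (11 - 6*7) = 158 - (11 - 1*42) = 158 - (11 - 42) = 158 - 1*(-31) = 158 + 31 = 189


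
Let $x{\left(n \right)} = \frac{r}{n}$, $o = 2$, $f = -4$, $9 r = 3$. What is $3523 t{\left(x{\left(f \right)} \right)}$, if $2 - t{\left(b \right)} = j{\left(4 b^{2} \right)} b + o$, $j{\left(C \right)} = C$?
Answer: $\frac{3523}{432} \approx 8.1551$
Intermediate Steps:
$r = \frac{1}{3}$ ($r = \frac{1}{9} \cdot 3 = \frac{1}{3} \approx 0.33333$)
$x{\left(n \right)} = \frac{1}{3 n}$
$t{\left(b \right)} = - 4 b^{3}$ ($t{\left(b \right)} = 2 - \left(4 b^{2} b + 2\right) = 2 - \left(4 b^{3} + 2\right) = 2 - \left(2 + 4 b^{3}\right) = - 4 b^{3}$)
$3523 t{\left(x{\left(f \right)} \right)} = 3523 \left(- 4 \left(\frac{1}{3 \left(-4\right)}\right)^{3}\right) = 3523 \left(- 4 \left(\frac{1}{3} \left(- \frac{1}{4}\right)\right)^{3}\right) = 3523 \left(- 4 \left(- \frac{1}{12}\right)^{3}\right) = 3523 \left(\left(-4\right) \left(- \frac{1}{1728}\right)\right) = 3523 \cdot \frac{1}{432} = \frac{3523}{432}$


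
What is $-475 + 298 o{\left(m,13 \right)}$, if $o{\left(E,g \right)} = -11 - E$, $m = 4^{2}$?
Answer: $-8521$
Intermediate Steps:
$m = 16$
$-475 + 298 o{\left(m,13 \right)} = -475 + 298 \left(-11 - 16\right) = -475 + 298 \left(-27\right) = -475 - 8046 = -8521$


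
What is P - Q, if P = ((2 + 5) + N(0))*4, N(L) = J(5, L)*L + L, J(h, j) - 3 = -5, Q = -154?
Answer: 182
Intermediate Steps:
J(h, j) = -2 (J(h, j) = 3 - 5 = -2)
N(L) = -L (N(L) = -2*L + L = -L)
P = 28 (P = ((2 + 5) - 1*0)*4 = (7 + 0)*4 = 7*4 = 28)
P - Q = 28 - 1*(-154) = 28 + 154 = 182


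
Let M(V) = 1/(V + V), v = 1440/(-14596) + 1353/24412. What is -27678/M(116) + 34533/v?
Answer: -9268673783604/1283741 ≈ -7.2200e+6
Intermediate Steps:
v = -3851223/89079388 (v = 1440*(-1/14596) + 1353*(1/24412) = -360/3649 + 1353/24412 = -3851223/89079388 ≈ -0.043234)
M(V) = 1/(2*V)
-27678/M(116) + 34533/v = -27678/((½)/116) + 34533/(-3851223/89079388) = -27678/((½)*(1/116)) + 34533*(-89079388/3851223) = -27678/1/232 - 1025392835268/1283741 = -27678*232 - 1025392835268/1283741 = -6421296 - 1025392835268/1283741 = -9268673783604/1283741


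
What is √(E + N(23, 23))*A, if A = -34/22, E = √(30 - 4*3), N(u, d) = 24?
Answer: -17*√(24 + 3*√2)/11 ≈ -8.2131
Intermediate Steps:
E = 3*√2 (E = √(30 - 12) = √18 = 3*√2 ≈ 4.2426)
A = -17/11 (A = -34*1/22 = -17/11 ≈ -1.5455)
√(E + N(23, 23))*A = √(3*√2 + 24)*(-17/11) = √(24 + 3*√2)*(-17/11) = -17*√(24 + 3*√2)/11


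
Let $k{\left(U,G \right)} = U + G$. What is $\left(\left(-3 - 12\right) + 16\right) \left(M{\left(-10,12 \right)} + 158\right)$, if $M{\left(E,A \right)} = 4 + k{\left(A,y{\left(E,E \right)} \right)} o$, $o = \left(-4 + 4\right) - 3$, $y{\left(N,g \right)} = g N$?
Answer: $-174$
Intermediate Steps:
$y{\left(N,g \right)} = N g$
$k{\left(U,G \right)} = G + U$
$o = -3$ ($o = 0 - 3 = -3$)
$M{\left(E,A \right)} = 4 - 3 A - 3 E^{2}$ ($M{\left(E,A \right)} = 4 + \left(E E + A\right) \left(-3\right) = 4 + \left(E^{2} + A\right) \left(-3\right) = 4 + \left(A + E^{2}\right) \left(-3\right) = 4 - \left(3 A + 3 E^{2}\right) = 4 - 3 A - 3 E^{2}$)
$\left(\left(-3 - 12\right) + 16\right) \left(M{\left(-10,12 \right)} + 158\right) = \left(\left(-3 - 12\right) + 16\right) \left(\left(4 - 36 - 3 \left(-10\right)^{2}\right) + 158\right) = \left(-15 + 16\right) \left(\left(4 - 36 - 300\right) + 158\right) = 1 \left(\left(4 - 36 - 300\right) + 158\right) = 1 \left(-332 + 158\right) = 1 \left(-174\right) = -174$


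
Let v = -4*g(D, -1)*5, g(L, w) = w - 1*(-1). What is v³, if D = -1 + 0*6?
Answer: 0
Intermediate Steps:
D = -1 (D = -1 + 0 = -1)
g(L, w) = 1 + w (g(L, w) = w + 1 = 1 + w)
v = 0 (v = -4*(1 - 1)*5 = -4*0*5 = 0*5 = 0)
v³ = 0³ = 0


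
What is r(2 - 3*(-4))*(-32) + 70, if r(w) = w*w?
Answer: -6202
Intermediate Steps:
r(w) = w²
r(2 - 3*(-4))*(-32) + 70 = (2 - 3*(-4))²*(-32) + 70 = (2 + 12)²*(-32) + 70 = 14²*(-32) + 70 = 196*(-32) + 70 = -6272 + 70 = -6202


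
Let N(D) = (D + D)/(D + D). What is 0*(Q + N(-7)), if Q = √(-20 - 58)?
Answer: 0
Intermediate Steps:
N(D) = 1 (N(D) = (2*D)/((2*D)) = (2*D)*(1/(2*D)) = 1)
Q = I*√78 (Q = √(-78) = I*√78 ≈ 8.8318*I)
0*(Q + N(-7)) = 0*(I*√78 + 1) = 0*(1 + I*√78) = 0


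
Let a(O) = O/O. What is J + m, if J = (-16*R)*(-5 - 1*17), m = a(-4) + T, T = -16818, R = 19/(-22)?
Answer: -17121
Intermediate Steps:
R = -19/22 (R = 19*(-1/22) = -19/22 ≈ -0.86364)
a(O) = 1
m = -16817 (m = 1 - 16818 = -16817)
J = -304 (J = (-16*(-19/22))*(-5 - 1*17) = 152*(-5 - 17)/11 = (152/11)*(-22) = -304)
J + m = -304 - 16817 = -17121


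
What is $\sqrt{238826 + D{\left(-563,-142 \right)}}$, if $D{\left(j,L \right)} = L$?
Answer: $2 \sqrt{59671} \approx 488.55$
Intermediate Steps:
$\sqrt{238826 + D{\left(-563,-142 \right)}} = \sqrt{238826 - 142} = \sqrt{238684} = 2 \sqrt{59671}$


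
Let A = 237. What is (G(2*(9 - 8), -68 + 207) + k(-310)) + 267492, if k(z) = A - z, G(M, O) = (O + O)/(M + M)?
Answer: 536217/2 ≈ 2.6811e+5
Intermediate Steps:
G(M, O) = O/M (G(M, O) = (2*O)/((2*M)) = (2*O)*(1/(2*M)) = O/M)
k(z) = 237 - z
(G(2*(9 - 8), -68 + 207) + k(-310)) + 267492 = ((-68 + 207)/((2*(9 - 8))) + (237 - 1*(-310))) + 267492 = (139/((2*1)) + (237 + 310)) + 267492 = (139/2 + 547) + 267492 = 1233/2 + 267492 = 536217/2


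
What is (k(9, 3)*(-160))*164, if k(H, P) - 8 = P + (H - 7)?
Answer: -341120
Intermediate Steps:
k(H, P) = 1 + H + P (k(H, P) = 8 + (P + (H - 7)) = 8 + (P + (-7 + H)) = 8 + (-7 + H + P) = 1 + H + P)
(k(9, 3)*(-160))*164 = ((1 + 9 + 3)*(-160))*164 = (13*(-160))*164 = -2080*164 = -341120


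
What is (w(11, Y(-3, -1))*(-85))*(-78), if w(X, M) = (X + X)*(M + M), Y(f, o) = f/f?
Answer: 291720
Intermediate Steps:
Y(f, o) = 1
w(X, M) = 4*M*X (w(X, M) = (2*X)*(2*M) = 4*M*X)
(w(11, Y(-3, -1))*(-85))*(-78) = ((4*1*11)*(-85))*(-78) = (44*(-85))*(-78) = -3740*(-78) = 291720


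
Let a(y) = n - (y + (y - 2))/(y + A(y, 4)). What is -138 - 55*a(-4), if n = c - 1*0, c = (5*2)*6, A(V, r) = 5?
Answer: -3988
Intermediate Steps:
c = 60 (c = 10*6 = 60)
n = 60 (n = 60 - 1*0 = 60 + 0 = 60)
a(y) = 60 - (-2 + 2*y)/(5 + y) (a(y) = 60 - (y + (y - 2))/(y + 5) = 60 - (y + (-2 + y))/(5 + y) = 60 - (-2 + 2*y)/(5 + y))
-138 - 55*a(-4) = -138 - 110*(151 + 29*(-4))/(5 - 4) = -138 - 110*(151 - 116)/1 = -138 - 110*35 = -138 - 55*70 = -138 - 3850 = -3988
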